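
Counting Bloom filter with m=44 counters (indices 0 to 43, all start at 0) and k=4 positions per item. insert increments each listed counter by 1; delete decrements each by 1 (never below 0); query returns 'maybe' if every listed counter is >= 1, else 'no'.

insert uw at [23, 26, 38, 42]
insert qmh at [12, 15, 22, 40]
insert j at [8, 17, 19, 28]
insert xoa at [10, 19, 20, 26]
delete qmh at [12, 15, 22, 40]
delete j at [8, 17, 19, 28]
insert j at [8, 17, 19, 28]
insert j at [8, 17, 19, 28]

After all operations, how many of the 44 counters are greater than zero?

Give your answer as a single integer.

Step 1: insert uw at [23, 26, 38, 42] -> counters=[0,0,0,0,0,0,0,0,0,0,0,0,0,0,0,0,0,0,0,0,0,0,0,1,0,0,1,0,0,0,0,0,0,0,0,0,0,0,1,0,0,0,1,0]
Step 2: insert qmh at [12, 15, 22, 40] -> counters=[0,0,0,0,0,0,0,0,0,0,0,0,1,0,0,1,0,0,0,0,0,0,1,1,0,0,1,0,0,0,0,0,0,0,0,0,0,0,1,0,1,0,1,0]
Step 3: insert j at [8, 17, 19, 28] -> counters=[0,0,0,0,0,0,0,0,1,0,0,0,1,0,0,1,0,1,0,1,0,0,1,1,0,0,1,0,1,0,0,0,0,0,0,0,0,0,1,0,1,0,1,0]
Step 4: insert xoa at [10, 19, 20, 26] -> counters=[0,0,0,0,0,0,0,0,1,0,1,0,1,0,0,1,0,1,0,2,1,0,1,1,0,0,2,0,1,0,0,0,0,0,0,0,0,0,1,0,1,0,1,0]
Step 5: delete qmh at [12, 15, 22, 40] -> counters=[0,0,0,0,0,0,0,0,1,0,1,0,0,0,0,0,0,1,0,2,1,0,0,1,0,0,2,0,1,0,0,0,0,0,0,0,0,0,1,0,0,0,1,0]
Step 6: delete j at [8, 17, 19, 28] -> counters=[0,0,0,0,0,0,0,0,0,0,1,0,0,0,0,0,0,0,0,1,1,0,0,1,0,0,2,0,0,0,0,0,0,0,0,0,0,0,1,0,0,0,1,0]
Step 7: insert j at [8, 17, 19, 28] -> counters=[0,0,0,0,0,0,0,0,1,0,1,0,0,0,0,0,0,1,0,2,1,0,0,1,0,0,2,0,1,0,0,0,0,0,0,0,0,0,1,0,0,0,1,0]
Step 8: insert j at [8, 17, 19, 28] -> counters=[0,0,0,0,0,0,0,0,2,0,1,0,0,0,0,0,0,2,0,3,1,0,0,1,0,0,2,0,2,0,0,0,0,0,0,0,0,0,1,0,0,0,1,0]
Final counters=[0,0,0,0,0,0,0,0,2,0,1,0,0,0,0,0,0,2,0,3,1,0,0,1,0,0,2,0,2,0,0,0,0,0,0,0,0,0,1,0,0,0,1,0] -> 10 nonzero

Answer: 10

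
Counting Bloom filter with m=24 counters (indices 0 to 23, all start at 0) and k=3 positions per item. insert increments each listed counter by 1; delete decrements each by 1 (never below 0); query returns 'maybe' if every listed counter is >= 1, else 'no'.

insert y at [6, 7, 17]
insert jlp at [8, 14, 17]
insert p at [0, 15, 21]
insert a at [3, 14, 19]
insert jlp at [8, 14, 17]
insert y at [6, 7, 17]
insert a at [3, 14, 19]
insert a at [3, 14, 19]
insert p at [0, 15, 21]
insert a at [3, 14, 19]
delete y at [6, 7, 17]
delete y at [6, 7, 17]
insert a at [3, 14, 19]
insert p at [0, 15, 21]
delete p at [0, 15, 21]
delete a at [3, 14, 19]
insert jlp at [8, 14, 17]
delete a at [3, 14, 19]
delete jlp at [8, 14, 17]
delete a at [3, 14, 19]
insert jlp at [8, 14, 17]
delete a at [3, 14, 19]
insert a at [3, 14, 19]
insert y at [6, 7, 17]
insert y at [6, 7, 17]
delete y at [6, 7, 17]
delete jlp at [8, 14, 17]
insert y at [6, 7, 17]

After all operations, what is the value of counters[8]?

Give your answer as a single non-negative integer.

Step 1: insert y at [6, 7, 17] -> counters=[0,0,0,0,0,0,1,1,0,0,0,0,0,0,0,0,0,1,0,0,0,0,0,0]
Step 2: insert jlp at [8, 14, 17] -> counters=[0,0,0,0,0,0,1,1,1,0,0,0,0,0,1,0,0,2,0,0,0,0,0,0]
Step 3: insert p at [0, 15, 21] -> counters=[1,0,0,0,0,0,1,1,1,0,0,0,0,0,1,1,0,2,0,0,0,1,0,0]
Step 4: insert a at [3, 14, 19] -> counters=[1,0,0,1,0,0,1,1,1,0,0,0,0,0,2,1,0,2,0,1,0,1,0,0]
Step 5: insert jlp at [8, 14, 17] -> counters=[1,0,0,1,0,0,1,1,2,0,0,0,0,0,3,1,0,3,0,1,0,1,0,0]
Step 6: insert y at [6, 7, 17] -> counters=[1,0,0,1,0,0,2,2,2,0,0,0,0,0,3,1,0,4,0,1,0,1,0,0]
Step 7: insert a at [3, 14, 19] -> counters=[1,0,0,2,0,0,2,2,2,0,0,0,0,0,4,1,0,4,0,2,0,1,0,0]
Step 8: insert a at [3, 14, 19] -> counters=[1,0,0,3,0,0,2,2,2,0,0,0,0,0,5,1,0,4,0,3,0,1,0,0]
Step 9: insert p at [0, 15, 21] -> counters=[2,0,0,3,0,0,2,2,2,0,0,0,0,0,5,2,0,4,0,3,0,2,0,0]
Step 10: insert a at [3, 14, 19] -> counters=[2,0,0,4,0,0,2,2,2,0,0,0,0,0,6,2,0,4,0,4,0,2,0,0]
Step 11: delete y at [6, 7, 17] -> counters=[2,0,0,4,0,0,1,1,2,0,0,0,0,0,6,2,0,3,0,4,0,2,0,0]
Step 12: delete y at [6, 7, 17] -> counters=[2,0,0,4,0,0,0,0,2,0,0,0,0,0,6,2,0,2,0,4,0,2,0,0]
Step 13: insert a at [3, 14, 19] -> counters=[2,0,0,5,0,0,0,0,2,0,0,0,0,0,7,2,0,2,0,5,0,2,0,0]
Step 14: insert p at [0, 15, 21] -> counters=[3,0,0,5,0,0,0,0,2,0,0,0,0,0,7,3,0,2,0,5,0,3,0,0]
Step 15: delete p at [0, 15, 21] -> counters=[2,0,0,5,0,0,0,0,2,0,0,0,0,0,7,2,0,2,0,5,0,2,0,0]
Step 16: delete a at [3, 14, 19] -> counters=[2,0,0,4,0,0,0,0,2,0,0,0,0,0,6,2,0,2,0,4,0,2,0,0]
Step 17: insert jlp at [8, 14, 17] -> counters=[2,0,0,4,0,0,0,0,3,0,0,0,0,0,7,2,0,3,0,4,0,2,0,0]
Step 18: delete a at [3, 14, 19] -> counters=[2,0,0,3,0,0,0,0,3,0,0,0,0,0,6,2,0,3,0,3,0,2,0,0]
Step 19: delete jlp at [8, 14, 17] -> counters=[2,0,0,3,0,0,0,0,2,0,0,0,0,0,5,2,0,2,0,3,0,2,0,0]
Step 20: delete a at [3, 14, 19] -> counters=[2,0,0,2,0,0,0,0,2,0,0,0,0,0,4,2,0,2,0,2,0,2,0,0]
Step 21: insert jlp at [8, 14, 17] -> counters=[2,0,0,2,0,0,0,0,3,0,0,0,0,0,5,2,0,3,0,2,0,2,0,0]
Step 22: delete a at [3, 14, 19] -> counters=[2,0,0,1,0,0,0,0,3,0,0,0,0,0,4,2,0,3,0,1,0,2,0,0]
Step 23: insert a at [3, 14, 19] -> counters=[2,0,0,2,0,0,0,0,3,0,0,0,0,0,5,2,0,3,0,2,0,2,0,0]
Step 24: insert y at [6, 7, 17] -> counters=[2,0,0,2,0,0,1,1,3,0,0,0,0,0,5,2,0,4,0,2,0,2,0,0]
Step 25: insert y at [6, 7, 17] -> counters=[2,0,0,2,0,0,2,2,3,0,0,0,0,0,5,2,0,5,0,2,0,2,0,0]
Step 26: delete y at [6, 7, 17] -> counters=[2,0,0,2,0,0,1,1,3,0,0,0,0,0,5,2,0,4,0,2,0,2,0,0]
Step 27: delete jlp at [8, 14, 17] -> counters=[2,0,0,2,0,0,1,1,2,0,0,0,0,0,4,2,0,3,0,2,0,2,0,0]
Step 28: insert y at [6, 7, 17] -> counters=[2,0,0,2,0,0,2,2,2,0,0,0,0,0,4,2,0,4,0,2,0,2,0,0]
Final counters=[2,0,0,2,0,0,2,2,2,0,0,0,0,0,4,2,0,4,0,2,0,2,0,0] -> counters[8]=2

Answer: 2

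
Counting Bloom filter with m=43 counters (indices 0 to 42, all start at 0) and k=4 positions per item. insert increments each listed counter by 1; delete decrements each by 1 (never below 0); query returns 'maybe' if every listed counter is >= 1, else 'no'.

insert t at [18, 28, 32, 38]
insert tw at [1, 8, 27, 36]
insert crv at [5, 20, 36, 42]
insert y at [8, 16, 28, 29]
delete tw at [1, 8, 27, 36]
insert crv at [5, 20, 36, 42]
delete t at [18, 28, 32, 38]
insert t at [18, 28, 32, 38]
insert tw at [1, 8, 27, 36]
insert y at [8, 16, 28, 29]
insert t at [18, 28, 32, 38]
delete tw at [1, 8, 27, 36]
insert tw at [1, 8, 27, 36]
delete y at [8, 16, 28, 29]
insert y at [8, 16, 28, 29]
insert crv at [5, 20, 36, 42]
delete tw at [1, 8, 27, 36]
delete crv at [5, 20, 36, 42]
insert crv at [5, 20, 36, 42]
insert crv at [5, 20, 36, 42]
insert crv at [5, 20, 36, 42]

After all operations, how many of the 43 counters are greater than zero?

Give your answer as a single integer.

Answer: 11

Derivation:
Step 1: insert t at [18, 28, 32, 38] -> counters=[0,0,0,0,0,0,0,0,0,0,0,0,0,0,0,0,0,0,1,0,0,0,0,0,0,0,0,0,1,0,0,0,1,0,0,0,0,0,1,0,0,0,0]
Step 2: insert tw at [1, 8, 27, 36] -> counters=[0,1,0,0,0,0,0,0,1,0,0,0,0,0,0,0,0,0,1,0,0,0,0,0,0,0,0,1,1,0,0,0,1,0,0,0,1,0,1,0,0,0,0]
Step 3: insert crv at [5, 20, 36, 42] -> counters=[0,1,0,0,0,1,0,0,1,0,0,0,0,0,0,0,0,0,1,0,1,0,0,0,0,0,0,1,1,0,0,0,1,0,0,0,2,0,1,0,0,0,1]
Step 4: insert y at [8, 16, 28, 29] -> counters=[0,1,0,0,0,1,0,0,2,0,0,0,0,0,0,0,1,0,1,0,1,0,0,0,0,0,0,1,2,1,0,0,1,0,0,0,2,0,1,0,0,0,1]
Step 5: delete tw at [1, 8, 27, 36] -> counters=[0,0,0,0,0,1,0,0,1,0,0,0,0,0,0,0,1,0,1,0,1,0,0,0,0,0,0,0,2,1,0,0,1,0,0,0,1,0,1,0,0,0,1]
Step 6: insert crv at [5, 20, 36, 42] -> counters=[0,0,0,0,0,2,0,0,1,0,0,0,0,0,0,0,1,0,1,0,2,0,0,0,0,0,0,0,2,1,0,0,1,0,0,0,2,0,1,0,0,0,2]
Step 7: delete t at [18, 28, 32, 38] -> counters=[0,0,0,0,0,2,0,0,1,0,0,0,0,0,0,0,1,0,0,0,2,0,0,0,0,0,0,0,1,1,0,0,0,0,0,0,2,0,0,0,0,0,2]
Step 8: insert t at [18, 28, 32, 38] -> counters=[0,0,0,0,0,2,0,0,1,0,0,0,0,0,0,0,1,0,1,0,2,0,0,0,0,0,0,0,2,1,0,0,1,0,0,0,2,0,1,0,0,0,2]
Step 9: insert tw at [1, 8, 27, 36] -> counters=[0,1,0,0,0,2,0,0,2,0,0,0,0,0,0,0,1,0,1,0,2,0,0,0,0,0,0,1,2,1,0,0,1,0,0,0,3,0,1,0,0,0,2]
Step 10: insert y at [8, 16, 28, 29] -> counters=[0,1,0,0,0,2,0,0,3,0,0,0,0,0,0,0,2,0,1,0,2,0,0,0,0,0,0,1,3,2,0,0,1,0,0,0,3,0,1,0,0,0,2]
Step 11: insert t at [18, 28, 32, 38] -> counters=[0,1,0,0,0,2,0,0,3,0,0,0,0,0,0,0,2,0,2,0,2,0,0,0,0,0,0,1,4,2,0,0,2,0,0,0,3,0,2,0,0,0,2]
Step 12: delete tw at [1, 8, 27, 36] -> counters=[0,0,0,0,0,2,0,0,2,0,0,0,0,0,0,0,2,0,2,0,2,0,0,0,0,0,0,0,4,2,0,0,2,0,0,0,2,0,2,0,0,0,2]
Step 13: insert tw at [1, 8, 27, 36] -> counters=[0,1,0,0,0,2,0,0,3,0,0,0,0,0,0,0,2,0,2,0,2,0,0,0,0,0,0,1,4,2,0,0,2,0,0,0,3,0,2,0,0,0,2]
Step 14: delete y at [8, 16, 28, 29] -> counters=[0,1,0,0,0,2,0,0,2,0,0,0,0,0,0,0,1,0,2,0,2,0,0,0,0,0,0,1,3,1,0,0,2,0,0,0,3,0,2,0,0,0,2]
Step 15: insert y at [8, 16, 28, 29] -> counters=[0,1,0,0,0,2,0,0,3,0,0,0,0,0,0,0,2,0,2,0,2,0,0,0,0,0,0,1,4,2,0,0,2,0,0,0,3,0,2,0,0,0,2]
Step 16: insert crv at [5, 20, 36, 42] -> counters=[0,1,0,0,0,3,0,0,3,0,0,0,0,0,0,0,2,0,2,0,3,0,0,0,0,0,0,1,4,2,0,0,2,0,0,0,4,0,2,0,0,0,3]
Step 17: delete tw at [1, 8, 27, 36] -> counters=[0,0,0,0,0,3,0,0,2,0,0,0,0,0,0,0,2,0,2,0,3,0,0,0,0,0,0,0,4,2,0,0,2,0,0,0,3,0,2,0,0,0,3]
Step 18: delete crv at [5, 20, 36, 42] -> counters=[0,0,0,0,0,2,0,0,2,0,0,0,0,0,0,0,2,0,2,0,2,0,0,0,0,0,0,0,4,2,0,0,2,0,0,0,2,0,2,0,0,0,2]
Step 19: insert crv at [5, 20, 36, 42] -> counters=[0,0,0,0,0,3,0,0,2,0,0,0,0,0,0,0,2,0,2,0,3,0,0,0,0,0,0,0,4,2,0,0,2,0,0,0,3,0,2,0,0,0,3]
Step 20: insert crv at [5, 20, 36, 42] -> counters=[0,0,0,0,0,4,0,0,2,0,0,0,0,0,0,0,2,0,2,0,4,0,0,0,0,0,0,0,4,2,0,0,2,0,0,0,4,0,2,0,0,0,4]
Step 21: insert crv at [5, 20, 36, 42] -> counters=[0,0,0,0,0,5,0,0,2,0,0,0,0,0,0,0,2,0,2,0,5,0,0,0,0,0,0,0,4,2,0,0,2,0,0,0,5,0,2,0,0,0,5]
Final counters=[0,0,0,0,0,5,0,0,2,0,0,0,0,0,0,0,2,0,2,0,5,0,0,0,0,0,0,0,4,2,0,0,2,0,0,0,5,0,2,0,0,0,5] -> 11 nonzero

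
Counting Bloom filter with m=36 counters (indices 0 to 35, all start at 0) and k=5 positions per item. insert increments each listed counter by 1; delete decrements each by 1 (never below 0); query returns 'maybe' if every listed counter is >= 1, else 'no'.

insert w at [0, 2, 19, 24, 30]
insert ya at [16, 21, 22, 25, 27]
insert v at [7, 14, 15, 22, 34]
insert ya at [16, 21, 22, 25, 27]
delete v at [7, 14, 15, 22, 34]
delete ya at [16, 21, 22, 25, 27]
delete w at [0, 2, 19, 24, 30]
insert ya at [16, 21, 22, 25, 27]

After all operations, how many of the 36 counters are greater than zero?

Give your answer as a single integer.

Step 1: insert w at [0, 2, 19, 24, 30] -> counters=[1,0,1,0,0,0,0,0,0,0,0,0,0,0,0,0,0,0,0,1,0,0,0,0,1,0,0,0,0,0,1,0,0,0,0,0]
Step 2: insert ya at [16, 21, 22, 25, 27] -> counters=[1,0,1,0,0,0,0,0,0,0,0,0,0,0,0,0,1,0,0,1,0,1,1,0,1,1,0,1,0,0,1,0,0,0,0,0]
Step 3: insert v at [7, 14, 15, 22, 34] -> counters=[1,0,1,0,0,0,0,1,0,0,0,0,0,0,1,1,1,0,0,1,0,1,2,0,1,1,0,1,0,0,1,0,0,0,1,0]
Step 4: insert ya at [16, 21, 22, 25, 27] -> counters=[1,0,1,0,0,0,0,1,0,0,0,0,0,0,1,1,2,0,0,1,0,2,3,0,1,2,0,2,0,0,1,0,0,0,1,0]
Step 5: delete v at [7, 14, 15, 22, 34] -> counters=[1,0,1,0,0,0,0,0,0,0,0,0,0,0,0,0,2,0,0,1,0,2,2,0,1,2,0,2,0,0,1,0,0,0,0,0]
Step 6: delete ya at [16, 21, 22, 25, 27] -> counters=[1,0,1,0,0,0,0,0,0,0,0,0,0,0,0,0,1,0,0,1,0,1,1,0,1,1,0,1,0,0,1,0,0,0,0,0]
Step 7: delete w at [0, 2, 19, 24, 30] -> counters=[0,0,0,0,0,0,0,0,0,0,0,0,0,0,0,0,1,0,0,0,0,1,1,0,0,1,0,1,0,0,0,0,0,0,0,0]
Step 8: insert ya at [16, 21, 22, 25, 27] -> counters=[0,0,0,0,0,0,0,0,0,0,0,0,0,0,0,0,2,0,0,0,0,2,2,0,0,2,0,2,0,0,0,0,0,0,0,0]
Final counters=[0,0,0,0,0,0,0,0,0,0,0,0,0,0,0,0,2,0,0,0,0,2,2,0,0,2,0,2,0,0,0,0,0,0,0,0] -> 5 nonzero

Answer: 5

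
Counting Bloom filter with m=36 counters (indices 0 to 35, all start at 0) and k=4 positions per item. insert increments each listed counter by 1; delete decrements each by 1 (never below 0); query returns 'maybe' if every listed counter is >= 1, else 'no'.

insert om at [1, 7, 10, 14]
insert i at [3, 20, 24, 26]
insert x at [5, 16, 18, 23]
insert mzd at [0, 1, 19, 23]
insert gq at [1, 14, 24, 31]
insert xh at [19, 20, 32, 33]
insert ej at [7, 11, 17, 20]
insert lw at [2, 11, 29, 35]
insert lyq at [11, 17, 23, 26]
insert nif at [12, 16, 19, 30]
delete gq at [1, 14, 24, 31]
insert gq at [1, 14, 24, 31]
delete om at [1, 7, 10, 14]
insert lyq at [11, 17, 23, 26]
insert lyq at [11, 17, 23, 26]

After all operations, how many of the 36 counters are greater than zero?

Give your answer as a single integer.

Step 1: insert om at [1, 7, 10, 14] -> counters=[0,1,0,0,0,0,0,1,0,0,1,0,0,0,1,0,0,0,0,0,0,0,0,0,0,0,0,0,0,0,0,0,0,0,0,0]
Step 2: insert i at [3, 20, 24, 26] -> counters=[0,1,0,1,0,0,0,1,0,0,1,0,0,0,1,0,0,0,0,0,1,0,0,0,1,0,1,0,0,0,0,0,0,0,0,0]
Step 3: insert x at [5, 16, 18, 23] -> counters=[0,1,0,1,0,1,0,1,0,0,1,0,0,0,1,0,1,0,1,0,1,0,0,1,1,0,1,0,0,0,0,0,0,0,0,0]
Step 4: insert mzd at [0, 1, 19, 23] -> counters=[1,2,0,1,0,1,0,1,0,0,1,0,0,0,1,0,1,0,1,1,1,0,0,2,1,0,1,0,0,0,0,0,0,0,0,0]
Step 5: insert gq at [1, 14, 24, 31] -> counters=[1,3,0,1,0,1,0,1,0,0,1,0,0,0,2,0,1,0,1,1,1,0,0,2,2,0,1,0,0,0,0,1,0,0,0,0]
Step 6: insert xh at [19, 20, 32, 33] -> counters=[1,3,0,1,0,1,0,1,0,0,1,0,0,0,2,0,1,0,1,2,2,0,0,2,2,0,1,0,0,0,0,1,1,1,0,0]
Step 7: insert ej at [7, 11, 17, 20] -> counters=[1,3,0,1,0,1,0,2,0,0,1,1,0,0,2,0,1,1,1,2,3,0,0,2,2,0,1,0,0,0,0,1,1,1,0,0]
Step 8: insert lw at [2, 11, 29, 35] -> counters=[1,3,1,1,0,1,0,2,0,0,1,2,0,0,2,0,1,1,1,2,3,0,0,2,2,0,1,0,0,1,0,1,1,1,0,1]
Step 9: insert lyq at [11, 17, 23, 26] -> counters=[1,3,1,1,0,1,0,2,0,0,1,3,0,0,2,0,1,2,1,2,3,0,0,3,2,0,2,0,0,1,0,1,1,1,0,1]
Step 10: insert nif at [12, 16, 19, 30] -> counters=[1,3,1,1,0,1,0,2,0,0,1,3,1,0,2,0,2,2,1,3,3,0,0,3,2,0,2,0,0,1,1,1,1,1,0,1]
Step 11: delete gq at [1, 14, 24, 31] -> counters=[1,2,1,1,0,1,0,2,0,0,1,3,1,0,1,0,2,2,1,3,3,0,0,3,1,0,2,0,0,1,1,0,1,1,0,1]
Step 12: insert gq at [1, 14, 24, 31] -> counters=[1,3,1,1,0,1,0,2,0,0,1,3,1,0,2,0,2,2,1,3,3,0,0,3,2,0,2,0,0,1,1,1,1,1,0,1]
Step 13: delete om at [1, 7, 10, 14] -> counters=[1,2,1,1,0,1,0,1,0,0,0,3,1,0,1,0,2,2,1,3,3,0,0,3,2,0,2,0,0,1,1,1,1,1,0,1]
Step 14: insert lyq at [11, 17, 23, 26] -> counters=[1,2,1,1,0,1,0,1,0,0,0,4,1,0,1,0,2,3,1,3,3,0,0,4,2,0,3,0,0,1,1,1,1,1,0,1]
Step 15: insert lyq at [11, 17, 23, 26] -> counters=[1,2,1,1,0,1,0,1,0,0,0,5,1,0,1,0,2,4,1,3,3,0,0,5,2,0,4,0,0,1,1,1,1,1,0,1]
Final counters=[1,2,1,1,0,1,0,1,0,0,0,5,1,0,1,0,2,4,1,3,3,0,0,5,2,0,4,0,0,1,1,1,1,1,0,1] -> 23 nonzero

Answer: 23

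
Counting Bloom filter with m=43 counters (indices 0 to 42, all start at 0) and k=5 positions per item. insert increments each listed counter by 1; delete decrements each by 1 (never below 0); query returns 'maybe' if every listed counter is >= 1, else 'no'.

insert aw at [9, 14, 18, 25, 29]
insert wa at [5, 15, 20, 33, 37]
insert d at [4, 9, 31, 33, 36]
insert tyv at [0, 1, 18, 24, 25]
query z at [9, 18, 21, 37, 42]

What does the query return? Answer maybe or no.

Step 1: insert aw at [9, 14, 18, 25, 29] -> counters=[0,0,0,0,0,0,0,0,0,1,0,0,0,0,1,0,0,0,1,0,0,0,0,0,0,1,0,0,0,1,0,0,0,0,0,0,0,0,0,0,0,0,0]
Step 2: insert wa at [5, 15, 20, 33, 37] -> counters=[0,0,0,0,0,1,0,0,0,1,0,0,0,0,1,1,0,0,1,0,1,0,0,0,0,1,0,0,0,1,0,0,0,1,0,0,0,1,0,0,0,0,0]
Step 3: insert d at [4, 9, 31, 33, 36] -> counters=[0,0,0,0,1,1,0,0,0,2,0,0,0,0,1,1,0,0,1,0,1,0,0,0,0,1,0,0,0,1,0,1,0,2,0,0,1,1,0,0,0,0,0]
Step 4: insert tyv at [0, 1, 18, 24, 25] -> counters=[1,1,0,0,1,1,0,0,0,2,0,0,0,0,1,1,0,0,2,0,1,0,0,0,1,2,0,0,0,1,0,1,0,2,0,0,1,1,0,0,0,0,0]
Query z: check counters[9]=2 counters[18]=2 counters[21]=0 counters[37]=1 counters[42]=0 -> no

Answer: no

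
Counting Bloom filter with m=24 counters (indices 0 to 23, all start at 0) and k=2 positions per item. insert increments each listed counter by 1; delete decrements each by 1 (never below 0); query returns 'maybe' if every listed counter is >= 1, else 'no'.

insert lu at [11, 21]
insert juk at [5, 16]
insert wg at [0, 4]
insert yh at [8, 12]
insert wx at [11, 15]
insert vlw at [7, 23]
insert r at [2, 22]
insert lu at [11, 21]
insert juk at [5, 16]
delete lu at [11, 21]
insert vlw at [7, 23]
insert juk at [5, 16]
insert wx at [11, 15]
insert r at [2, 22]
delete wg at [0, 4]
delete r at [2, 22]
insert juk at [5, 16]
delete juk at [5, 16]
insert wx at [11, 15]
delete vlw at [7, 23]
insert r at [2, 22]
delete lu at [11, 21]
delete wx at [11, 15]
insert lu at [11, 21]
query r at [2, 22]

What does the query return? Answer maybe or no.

Answer: maybe

Derivation:
Step 1: insert lu at [11, 21] -> counters=[0,0,0,0,0,0,0,0,0,0,0,1,0,0,0,0,0,0,0,0,0,1,0,0]
Step 2: insert juk at [5, 16] -> counters=[0,0,0,0,0,1,0,0,0,0,0,1,0,0,0,0,1,0,0,0,0,1,0,0]
Step 3: insert wg at [0, 4] -> counters=[1,0,0,0,1,1,0,0,0,0,0,1,0,0,0,0,1,0,0,0,0,1,0,0]
Step 4: insert yh at [8, 12] -> counters=[1,0,0,0,1,1,0,0,1,0,0,1,1,0,0,0,1,0,0,0,0,1,0,0]
Step 5: insert wx at [11, 15] -> counters=[1,0,0,0,1,1,0,0,1,0,0,2,1,0,0,1,1,0,0,0,0,1,0,0]
Step 6: insert vlw at [7, 23] -> counters=[1,0,0,0,1,1,0,1,1,0,0,2,1,0,0,1,1,0,0,0,0,1,0,1]
Step 7: insert r at [2, 22] -> counters=[1,0,1,0,1,1,0,1,1,0,0,2,1,0,0,1,1,0,0,0,0,1,1,1]
Step 8: insert lu at [11, 21] -> counters=[1,0,1,0,1,1,0,1,1,0,0,3,1,0,0,1,1,0,0,0,0,2,1,1]
Step 9: insert juk at [5, 16] -> counters=[1,0,1,0,1,2,0,1,1,0,0,3,1,0,0,1,2,0,0,0,0,2,1,1]
Step 10: delete lu at [11, 21] -> counters=[1,0,1,0,1,2,0,1,1,0,0,2,1,0,0,1,2,0,0,0,0,1,1,1]
Step 11: insert vlw at [7, 23] -> counters=[1,0,1,0,1,2,0,2,1,0,0,2,1,0,0,1,2,0,0,0,0,1,1,2]
Step 12: insert juk at [5, 16] -> counters=[1,0,1,0,1,3,0,2,1,0,0,2,1,0,0,1,3,0,0,0,0,1,1,2]
Step 13: insert wx at [11, 15] -> counters=[1,0,1,0,1,3,0,2,1,0,0,3,1,0,0,2,3,0,0,0,0,1,1,2]
Step 14: insert r at [2, 22] -> counters=[1,0,2,0,1,3,0,2,1,0,0,3,1,0,0,2,3,0,0,0,0,1,2,2]
Step 15: delete wg at [0, 4] -> counters=[0,0,2,0,0,3,0,2,1,0,0,3,1,0,0,2,3,0,0,0,0,1,2,2]
Step 16: delete r at [2, 22] -> counters=[0,0,1,0,0,3,0,2,1,0,0,3,1,0,0,2,3,0,0,0,0,1,1,2]
Step 17: insert juk at [5, 16] -> counters=[0,0,1,0,0,4,0,2,1,0,0,3,1,0,0,2,4,0,0,0,0,1,1,2]
Step 18: delete juk at [5, 16] -> counters=[0,0,1,0,0,3,0,2,1,0,0,3,1,0,0,2,3,0,0,0,0,1,1,2]
Step 19: insert wx at [11, 15] -> counters=[0,0,1,0,0,3,0,2,1,0,0,4,1,0,0,3,3,0,0,0,0,1,1,2]
Step 20: delete vlw at [7, 23] -> counters=[0,0,1,0,0,3,0,1,1,0,0,4,1,0,0,3,3,0,0,0,0,1,1,1]
Step 21: insert r at [2, 22] -> counters=[0,0,2,0,0,3,0,1,1,0,0,4,1,0,0,3,3,0,0,0,0,1,2,1]
Step 22: delete lu at [11, 21] -> counters=[0,0,2,0,0,3,0,1,1,0,0,3,1,0,0,3,3,0,0,0,0,0,2,1]
Step 23: delete wx at [11, 15] -> counters=[0,0,2,0,0,3,0,1,1,0,0,2,1,0,0,2,3,0,0,0,0,0,2,1]
Step 24: insert lu at [11, 21] -> counters=[0,0,2,0,0,3,0,1,1,0,0,3,1,0,0,2,3,0,0,0,0,1,2,1]
Query r: check counters[2]=2 counters[22]=2 -> maybe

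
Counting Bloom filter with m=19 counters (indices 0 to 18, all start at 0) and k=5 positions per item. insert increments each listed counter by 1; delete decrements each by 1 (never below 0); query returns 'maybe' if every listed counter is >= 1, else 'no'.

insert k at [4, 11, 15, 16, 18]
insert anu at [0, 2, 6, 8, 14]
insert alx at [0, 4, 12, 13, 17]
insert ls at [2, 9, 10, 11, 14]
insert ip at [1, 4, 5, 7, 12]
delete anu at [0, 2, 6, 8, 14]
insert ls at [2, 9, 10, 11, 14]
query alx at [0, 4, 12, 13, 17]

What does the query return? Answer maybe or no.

Step 1: insert k at [4, 11, 15, 16, 18] -> counters=[0,0,0,0,1,0,0,0,0,0,0,1,0,0,0,1,1,0,1]
Step 2: insert anu at [0, 2, 6, 8, 14] -> counters=[1,0,1,0,1,0,1,0,1,0,0,1,0,0,1,1,1,0,1]
Step 3: insert alx at [0, 4, 12, 13, 17] -> counters=[2,0,1,0,2,0,1,0,1,0,0,1,1,1,1,1,1,1,1]
Step 4: insert ls at [2, 9, 10, 11, 14] -> counters=[2,0,2,0,2,0,1,0,1,1,1,2,1,1,2,1,1,1,1]
Step 5: insert ip at [1, 4, 5, 7, 12] -> counters=[2,1,2,0,3,1,1,1,1,1,1,2,2,1,2,1,1,1,1]
Step 6: delete anu at [0, 2, 6, 8, 14] -> counters=[1,1,1,0,3,1,0,1,0,1,1,2,2,1,1,1,1,1,1]
Step 7: insert ls at [2, 9, 10, 11, 14] -> counters=[1,1,2,0,3,1,0,1,0,2,2,3,2,1,2,1,1,1,1]
Query alx: check counters[0]=1 counters[4]=3 counters[12]=2 counters[13]=1 counters[17]=1 -> maybe

Answer: maybe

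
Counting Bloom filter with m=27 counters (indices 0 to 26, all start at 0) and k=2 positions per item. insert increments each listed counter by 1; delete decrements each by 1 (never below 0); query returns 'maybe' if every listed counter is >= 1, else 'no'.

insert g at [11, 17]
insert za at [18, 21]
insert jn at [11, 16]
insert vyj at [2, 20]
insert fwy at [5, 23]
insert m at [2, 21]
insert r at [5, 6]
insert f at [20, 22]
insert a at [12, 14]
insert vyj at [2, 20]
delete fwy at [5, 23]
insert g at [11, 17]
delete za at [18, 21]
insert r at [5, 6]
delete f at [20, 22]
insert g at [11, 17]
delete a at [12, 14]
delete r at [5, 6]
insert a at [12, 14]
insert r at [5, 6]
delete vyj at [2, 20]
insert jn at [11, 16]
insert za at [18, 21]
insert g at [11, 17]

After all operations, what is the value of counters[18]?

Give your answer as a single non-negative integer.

Answer: 1

Derivation:
Step 1: insert g at [11, 17] -> counters=[0,0,0,0,0,0,0,0,0,0,0,1,0,0,0,0,0,1,0,0,0,0,0,0,0,0,0]
Step 2: insert za at [18, 21] -> counters=[0,0,0,0,0,0,0,0,0,0,0,1,0,0,0,0,0,1,1,0,0,1,0,0,0,0,0]
Step 3: insert jn at [11, 16] -> counters=[0,0,0,0,0,0,0,0,0,0,0,2,0,0,0,0,1,1,1,0,0,1,0,0,0,0,0]
Step 4: insert vyj at [2, 20] -> counters=[0,0,1,0,0,0,0,0,0,0,0,2,0,0,0,0,1,1,1,0,1,1,0,0,0,0,0]
Step 5: insert fwy at [5, 23] -> counters=[0,0,1,0,0,1,0,0,0,0,0,2,0,0,0,0,1,1,1,0,1,1,0,1,0,0,0]
Step 6: insert m at [2, 21] -> counters=[0,0,2,0,0,1,0,0,0,0,0,2,0,0,0,0,1,1,1,0,1,2,0,1,0,0,0]
Step 7: insert r at [5, 6] -> counters=[0,0,2,0,0,2,1,0,0,0,0,2,0,0,0,0,1,1,1,0,1,2,0,1,0,0,0]
Step 8: insert f at [20, 22] -> counters=[0,0,2,0,0,2,1,0,0,0,0,2,0,0,0,0,1,1,1,0,2,2,1,1,0,0,0]
Step 9: insert a at [12, 14] -> counters=[0,0,2,0,0,2,1,0,0,0,0,2,1,0,1,0,1,1,1,0,2,2,1,1,0,0,0]
Step 10: insert vyj at [2, 20] -> counters=[0,0,3,0,0,2,1,0,0,0,0,2,1,0,1,0,1,1,1,0,3,2,1,1,0,0,0]
Step 11: delete fwy at [5, 23] -> counters=[0,0,3,0,0,1,1,0,0,0,0,2,1,0,1,0,1,1,1,0,3,2,1,0,0,0,0]
Step 12: insert g at [11, 17] -> counters=[0,0,3,0,0,1,1,0,0,0,0,3,1,0,1,0,1,2,1,0,3,2,1,0,0,0,0]
Step 13: delete za at [18, 21] -> counters=[0,0,3,0,0,1,1,0,0,0,0,3,1,0,1,0,1,2,0,0,3,1,1,0,0,0,0]
Step 14: insert r at [5, 6] -> counters=[0,0,3,0,0,2,2,0,0,0,0,3,1,0,1,0,1,2,0,0,3,1,1,0,0,0,0]
Step 15: delete f at [20, 22] -> counters=[0,0,3,0,0,2,2,0,0,0,0,3,1,0,1,0,1,2,0,0,2,1,0,0,0,0,0]
Step 16: insert g at [11, 17] -> counters=[0,0,3,0,0,2,2,0,0,0,0,4,1,0,1,0,1,3,0,0,2,1,0,0,0,0,0]
Step 17: delete a at [12, 14] -> counters=[0,0,3,0,0,2,2,0,0,0,0,4,0,0,0,0,1,3,0,0,2,1,0,0,0,0,0]
Step 18: delete r at [5, 6] -> counters=[0,0,3,0,0,1,1,0,0,0,0,4,0,0,0,0,1,3,0,0,2,1,0,0,0,0,0]
Step 19: insert a at [12, 14] -> counters=[0,0,3,0,0,1,1,0,0,0,0,4,1,0,1,0,1,3,0,0,2,1,0,0,0,0,0]
Step 20: insert r at [5, 6] -> counters=[0,0,3,0,0,2,2,0,0,0,0,4,1,0,1,0,1,3,0,0,2,1,0,0,0,0,0]
Step 21: delete vyj at [2, 20] -> counters=[0,0,2,0,0,2,2,0,0,0,0,4,1,0,1,0,1,3,0,0,1,1,0,0,0,0,0]
Step 22: insert jn at [11, 16] -> counters=[0,0,2,0,0,2,2,0,0,0,0,5,1,0,1,0,2,3,0,0,1,1,0,0,0,0,0]
Step 23: insert za at [18, 21] -> counters=[0,0,2,0,0,2,2,0,0,0,0,5,1,0,1,0,2,3,1,0,1,2,0,0,0,0,0]
Step 24: insert g at [11, 17] -> counters=[0,0,2,0,0,2,2,0,0,0,0,6,1,0,1,0,2,4,1,0,1,2,0,0,0,0,0]
Final counters=[0,0,2,0,0,2,2,0,0,0,0,6,1,0,1,0,2,4,1,0,1,2,0,0,0,0,0] -> counters[18]=1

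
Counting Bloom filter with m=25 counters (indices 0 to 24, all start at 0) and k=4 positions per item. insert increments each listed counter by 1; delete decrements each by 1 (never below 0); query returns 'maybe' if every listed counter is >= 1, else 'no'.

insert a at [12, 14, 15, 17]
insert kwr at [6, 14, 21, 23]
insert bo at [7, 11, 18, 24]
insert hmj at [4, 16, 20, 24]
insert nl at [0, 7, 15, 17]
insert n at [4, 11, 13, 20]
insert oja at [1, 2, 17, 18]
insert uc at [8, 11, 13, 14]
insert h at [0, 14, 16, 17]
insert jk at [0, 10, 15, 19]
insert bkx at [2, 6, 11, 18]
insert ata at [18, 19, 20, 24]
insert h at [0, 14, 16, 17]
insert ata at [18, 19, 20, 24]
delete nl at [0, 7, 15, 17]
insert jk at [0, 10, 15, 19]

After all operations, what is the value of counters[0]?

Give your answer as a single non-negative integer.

Step 1: insert a at [12, 14, 15, 17] -> counters=[0,0,0,0,0,0,0,0,0,0,0,0,1,0,1,1,0,1,0,0,0,0,0,0,0]
Step 2: insert kwr at [6, 14, 21, 23] -> counters=[0,0,0,0,0,0,1,0,0,0,0,0,1,0,2,1,0,1,0,0,0,1,0,1,0]
Step 3: insert bo at [7, 11, 18, 24] -> counters=[0,0,0,0,0,0,1,1,0,0,0,1,1,0,2,1,0,1,1,0,0,1,0,1,1]
Step 4: insert hmj at [4, 16, 20, 24] -> counters=[0,0,0,0,1,0,1,1,0,0,0,1,1,0,2,1,1,1,1,0,1,1,0,1,2]
Step 5: insert nl at [0, 7, 15, 17] -> counters=[1,0,0,0,1,0,1,2,0,0,0,1,1,0,2,2,1,2,1,0,1,1,0,1,2]
Step 6: insert n at [4, 11, 13, 20] -> counters=[1,0,0,0,2,0,1,2,0,0,0,2,1,1,2,2,1,2,1,0,2,1,0,1,2]
Step 7: insert oja at [1, 2, 17, 18] -> counters=[1,1,1,0,2,0,1,2,0,0,0,2,1,1,2,2,1,3,2,0,2,1,0,1,2]
Step 8: insert uc at [8, 11, 13, 14] -> counters=[1,1,1,0,2,0,1,2,1,0,0,3,1,2,3,2,1,3,2,0,2,1,0,1,2]
Step 9: insert h at [0, 14, 16, 17] -> counters=[2,1,1,0,2,0,1,2,1,0,0,3,1,2,4,2,2,4,2,0,2,1,0,1,2]
Step 10: insert jk at [0, 10, 15, 19] -> counters=[3,1,1,0,2,0,1,2,1,0,1,3,1,2,4,3,2,4,2,1,2,1,0,1,2]
Step 11: insert bkx at [2, 6, 11, 18] -> counters=[3,1,2,0,2,0,2,2,1,0,1,4,1,2,4,3,2,4,3,1,2,1,0,1,2]
Step 12: insert ata at [18, 19, 20, 24] -> counters=[3,1,2,0,2,0,2,2,1,0,1,4,1,2,4,3,2,4,4,2,3,1,0,1,3]
Step 13: insert h at [0, 14, 16, 17] -> counters=[4,1,2,0,2,0,2,2,1,0,1,4,1,2,5,3,3,5,4,2,3,1,0,1,3]
Step 14: insert ata at [18, 19, 20, 24] -> counters=[4,1,2,0,2,0,2,2,1,0,1,4,1,2,5,3,3,5,5,3,4,1,0,1,4]
Step 15: delete nl at [0, 7, 15, 17] -> counters=[3,1,2,0,2,0,2,1,1,0,1,4,1,2,5,2,3,4,5,3,4,1,0,1,4]
Step 16: insert jk at [0, 10, 15, 19] -> counters=[4,1,2,0,2,0,2,1,1,0,2,4,1,2,5,3,3,4,5,4,4,1,0,1,4]
Final counters=[4,1,2,0,2,0,2,1,1,0,2,4,1,2,5,3,3,4,5,4,4,1,0,1,4] -> counters[0]=4

Answer: 4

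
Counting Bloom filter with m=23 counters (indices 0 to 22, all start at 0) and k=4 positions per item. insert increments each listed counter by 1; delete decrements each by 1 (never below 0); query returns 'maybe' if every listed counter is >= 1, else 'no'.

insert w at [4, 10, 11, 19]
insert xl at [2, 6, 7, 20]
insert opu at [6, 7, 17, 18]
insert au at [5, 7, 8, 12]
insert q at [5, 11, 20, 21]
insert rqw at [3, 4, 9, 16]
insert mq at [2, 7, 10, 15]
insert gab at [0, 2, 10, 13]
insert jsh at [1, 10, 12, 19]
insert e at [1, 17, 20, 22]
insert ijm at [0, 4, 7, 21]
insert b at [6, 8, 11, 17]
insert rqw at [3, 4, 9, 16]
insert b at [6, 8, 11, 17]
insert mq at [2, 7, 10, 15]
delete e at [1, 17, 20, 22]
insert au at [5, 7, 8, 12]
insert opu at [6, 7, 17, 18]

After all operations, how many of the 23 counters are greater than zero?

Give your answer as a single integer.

Step 1: insert w at [4, 10, 11, 19] -> counters=[0,0,0,0,1,0,0,0,0,0,1,1,0,0,0,0,0,0,0,1,0,0,0]
Step 2: insert xl at [2, 6, 7, 20] -> counters=[0,0,1,0,1,0,1,1,0,0,1,1,0,0,0,0,0,0,0,1,1,0,0]
Step 3: insert opu at [6, 7, 17, 18] -> counters=[0,0,1,0,1,0,2,2,0,0,1,1,0,0,0,0,0,1,1,1,1,0,0]
Step 4: insert au at [5, 7, 8, 12] -> counters=[0,0,1,0,1,1,2,3,1,0,1,1,1,0,0,0,0,1,1,1,1,0,0]
Step 5: insert q at [5, 11, 20, 21] -> counters=[0,0,1,0,1,2,2,3,1,0,1,2,1,0,0,0,0,1,1,1,2,1,0]
Step 6: insert rqw at [3, 4, 9, 16] -> counters=[0,0,1,1,2,2,2,3,1,1,1,2,1,0,0,0,1,1,1,1,2,1,0]
Step 7: insert mq at [2, 7, 10, 15] -> counters=[0,0,2,1,2,2,2,4,1,1,2,2,1,0,0,1,1,1,1,1,2,1,0]
Step 8: insert gab at [0, 2, 10, 13] -> counters=[1,0,3,1,2,2,2,4,1,1,3,2,1,1,0,1,1,1,1,1,2,1,0]
Step 9: insert jsh at [1, 10, 12, 19] -> counters=[1,1,3,1,2,2,2,4,1,1,4,2,2,1,0,1,1,1,1,2,2,1,0]
Step 10: insert e at [1, 17, 20, 22] -> counters=[1,2,3,1,2,2,2,4,1,1,4,2,2,1,0,1,1,2,1,2,3,1,1]
Step 11: insert ijm at [0, 4, 7, 21] -> counters=[2,2,3,1,3,2,2,5,1,1,4,2,2,1,0,1,1,2,1,2,3,2,1]
Step 12: insert b at [6, 8, 11, 17] -> counters=[2,2,3,1,3,2,3,5,2,1,4,3,2,1,0,1,1,3,1,2,3,2,1]
Step 13: insert rqw at [3, 4, 9, 16] -> counters=[2,2,3,2,4,2,3,5,2,2,4,3,2,1,0,1,2,3,1,2,3,2,1]
Step 14: insert b at [6, 8, 11, 17] -> counters=[2,2,3,2,4,2,4,5,3,2,4,4,2,1,0,1,2,4,1,2,3,2,1]
Step 15: insert mq at [2, 7, 10, 15] -> counters=[2,2,4,2,4,2,4,6,3,2,5,4,2,1,0,2,2,4,1,2,3,2,1]
Step 16: delete e at [1, 17, 20, 22] -> counters=[2,1,4,2,4,2,4,6,3,2,5,4,2,1,0,2,2,3,1,2,2,2,0]
Step 17: insert au at [5, 7, 8, 12] -> counters=[2,1,4,2,4,3,4,7,4,2,5,4,3,1,0,2,2,3,1,2,2,2,0]
Step 18: insert opu at [6, 7, 17, 18] -> counters=[2,1,4,2,4,3,5,8,4,2,5,4,3,1,0,2,2,4,2,2,2,2,0]
Final counters=[2,1,4,2,4,3,5,8,4,2,5,4,3,1,0,2,2,4,2,2,2,2,0] -> 21 nonzero

Answer: 21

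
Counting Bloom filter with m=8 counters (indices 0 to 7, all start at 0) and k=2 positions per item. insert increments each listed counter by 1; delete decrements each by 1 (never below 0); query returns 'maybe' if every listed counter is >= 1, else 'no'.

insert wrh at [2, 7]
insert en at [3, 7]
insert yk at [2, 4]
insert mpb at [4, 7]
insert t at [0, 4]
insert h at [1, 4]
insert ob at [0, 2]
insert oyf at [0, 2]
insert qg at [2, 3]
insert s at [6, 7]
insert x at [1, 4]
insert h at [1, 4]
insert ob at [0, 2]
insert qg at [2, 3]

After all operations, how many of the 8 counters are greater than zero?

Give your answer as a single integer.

Answer: 7

Derivation:
Step 1: insert wrh at [2, 7] -> counters=[0,0,1,0,0,0,0,1]
Step 2: insert en at [3, 7] -> counters=[0,0,1,1,0,0,0,2]
Step 3: insert yk at [2, 4] -> counters=[0,0,2,1,1,0,0,2]
Step 4: insert mpb at [4, 7] -> counters=[0,0,2,1,2,0,0,3]
Step 5: insert t at [0, 4] -> counters=[1,0,2,1,3,0,0,3]
Step 6: insert h at [1, 4] -> counters=[1,1,2,1,4,0,0,3]
Step 7: insert ob at [0, 2] -> counters=[2,1,3,1,4,0,0,3]
Step 8: insert oyf at [0, 2] -> counters=[3,1,4,1,4,0,0,3]
Step 9: insert qg at [2, 3] -> counters=[3,1,5,2,4,0,0,3]
Step 10: insert s at [6, 7] -> counters=[3,1,5,2,4,0,1,4]
Step 11: insert x at [1, 4] -> counters=[3,2,5,2,5,0,1,4]
Step 12: insert h at [1, 4] -> counters=[3,3,5,2,6,0,1,4]
Step 13: insert ob at [0, 2] -> counters=[4,3,6,2,6,0,1,4]
Step 14: insert qg at [2, 3] -> counters=[4,3,7,3,6,0,1,4]
Final counters=[4,3,7,3,6,0,1,4] -> 7 nonzero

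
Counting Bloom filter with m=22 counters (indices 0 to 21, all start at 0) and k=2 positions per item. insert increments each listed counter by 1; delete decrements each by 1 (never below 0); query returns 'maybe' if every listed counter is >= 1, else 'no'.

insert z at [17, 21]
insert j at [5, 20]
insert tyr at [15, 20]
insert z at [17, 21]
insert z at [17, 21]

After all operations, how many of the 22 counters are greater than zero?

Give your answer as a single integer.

Step 1: insert z at [17, 21] -> counters=[0,0,0,0,0,0,0,0,0,0,0,0,0,0,0,0,0,1,0,0,0,1]
Step 2: insert j at [5, 20] -> counters=[0,0,0,0,0,1,0,0,0,0,0,0,0,0,0,0,0,1,0,0,1,1]
Step 3: insert tyr at [15, 20] -> counters=[0,0,0,0,0,1,0,0,0,0,0,0,0,0,0,1,0,1,0,0,2,1]
Step 4: insert z at [17, 21] -> counters=[0,0,0,0,0,1,0,0,0,0,0,0,0,0,0,1,0,2,0,0,2,2]
Step 5: insert z at [17, 21] -> counters=[0,0,0,0,0,1,0,0,0,0,0,0,0,0,0,1,0,3,0,0,2,3]
Final counters=[0,0,0,0,0,1,0,0,0,0,0,0,0,0,0,1,0,3,0,0,2,3] -> 5 nonzero

Answer: 5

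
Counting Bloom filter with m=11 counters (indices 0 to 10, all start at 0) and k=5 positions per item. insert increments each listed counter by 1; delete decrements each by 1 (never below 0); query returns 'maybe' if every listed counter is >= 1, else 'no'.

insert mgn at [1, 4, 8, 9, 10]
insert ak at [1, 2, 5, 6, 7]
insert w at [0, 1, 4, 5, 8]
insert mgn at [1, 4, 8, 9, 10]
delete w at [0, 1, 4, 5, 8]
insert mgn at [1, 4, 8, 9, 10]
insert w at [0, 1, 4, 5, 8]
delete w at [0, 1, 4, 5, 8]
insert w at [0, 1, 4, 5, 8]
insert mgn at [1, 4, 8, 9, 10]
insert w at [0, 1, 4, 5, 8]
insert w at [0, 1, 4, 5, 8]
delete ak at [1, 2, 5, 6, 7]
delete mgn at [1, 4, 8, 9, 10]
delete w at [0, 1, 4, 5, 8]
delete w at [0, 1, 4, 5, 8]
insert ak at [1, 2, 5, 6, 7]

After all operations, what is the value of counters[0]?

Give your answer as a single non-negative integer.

Answer: 1

Derivation:
Step 1: insert mgn at [1, 4, 8, 9, 10] -> counters=[0,1,0,0,1,0,0,0,1,1,1]
Step 2: insert ak at [1, 2, 5, 6, 7] -> counters=[0,2,1,0,1,1,1,1,1,1,1]
Step 3: insert w at [0, 1, 4, 5, 8] -> counters=[1,3,1,0,2,2,1,1,2,1,1]
Step 4: insert mgn at [1, 4, 8, 9, 10] -> counters=[1,4,1,0,3,2,1,1,3,2,2]
Step 5: delete w at [0, 1, 4, 5, 8] -> counters=[0,3,1,0,2,1,1,1,2,2,2]
Step 6: insert mgn at [1, 4, 8, 9, 10] -> counters=[0,4,1,0,3,1,1,1,3,3,3]
Step 7: insert w at [0, 1, 4, 5, 8] -> counters=[1,5,1,0,4,2,1,1,4,3,3]
Step 8: delete w at [0, 1, 4, 5, 8] -> counters=[0,4,1,0,3,1,1,1,3,3,3]
Step 9: insert w at [0, 1, 4, 5, 8] -> counters=[1,5,1,0,4,2,1,1,4,3,3]
Step 10: insert mgn at [1, 4, 8, 9, 10] -> counters=[1,6,1,0,5,2,1,1,5,4,4]
Step 11: insert w at [0, 1, 4, 5, 8] -> counters=[2,7,1,0,6,3,1,1,6,4,4]
Step 12: insert w at [0, 1, 4, 5, 8] -> counters=[3,8,1,0,7,4,1,1,7,4,4]
Step 13: delete ak at [1, 2, 5, 6, 7] -> counters=[3,7,0,0,7,3,0,0,7,4,4]
Step 14: delete mgn at [1, 4, 8, 9, 10] -> counters=[3,6,0,0,6,3,0,0,6,3,3]
Step 15: delete w at [0, 1, 4, 5, 8] -> counters=[2,5,0,0,5,2,0,0,5,3,3]
Step 16: delete w at [0, 1, 4, 5, 8] -> counters=[1,4,0,0,4,1,0,0,4,3,3]
Step 17: insert ak at [1, 2, 5, 6, 7] -> counters=[1,5,1,0,4,2,1,1,4,3,3]
Final counters=[1,5,1,0,4,2,1,1,4,3,3] -> counters[0]=1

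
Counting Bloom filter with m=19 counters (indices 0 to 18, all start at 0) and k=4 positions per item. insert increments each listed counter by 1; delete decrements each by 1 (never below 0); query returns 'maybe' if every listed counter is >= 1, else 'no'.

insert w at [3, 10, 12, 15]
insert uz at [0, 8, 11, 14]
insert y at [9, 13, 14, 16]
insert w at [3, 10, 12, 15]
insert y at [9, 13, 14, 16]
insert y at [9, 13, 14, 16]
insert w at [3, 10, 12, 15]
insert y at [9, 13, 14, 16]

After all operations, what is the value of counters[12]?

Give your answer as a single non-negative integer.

Answer: 3

Derivation:
Step 1: insert w at [3, 10, 12, 15] -> counters=[0,0,0,1,0,0,0,0,0,0,1,0,1,0,0,1,0,0,0]
Step 2: insert uz at [0, 8, 11, 14] -> counters=[1,0,0,1,0,0,0,0,1,0,1,1,1,0,1,1,0,0,0]
Step 3: insert y at [9, 13, 14, 16] -> counters=[1,0,0,1,0,0,0,0,1,1,1,1,1,1,2,1,1,0,0]
Step 4: insert w at [3, 10, 12, 15] -> counters=[1,0,0,2,0,0,0,0,1,1,2,1,2,1,2,2,1,0,0]
Step 5: insert y at [9, 13, 14, 16] -> counters=[1,0,0,2,0,0,0,0,1,2,2,1,2,2,3,2,2,0,0]
Step 6: insert y at [9, 13, 14, 16] -> counters=[1,0,0,2,0,0,0,0,1,3,2,1,2,3,4,2,3,0,0]
Step 7: insert w at [3, 10, 12, 15] -> counters=[1,0,0,3,0,0,0,0,1,3,3,1,3,3,4,3,3,0,0]
Step 8: insert y at [9, 13, 14, 16] -> counters=[1,0,0,3,0,0,0,0,1,4,3,1,3,4,5,3,4,0,0]
Final counters=[1,0,0,3,0,0,0,0,1,4,3,1,3,4,5,3,4,0,0] -> counters[12]=3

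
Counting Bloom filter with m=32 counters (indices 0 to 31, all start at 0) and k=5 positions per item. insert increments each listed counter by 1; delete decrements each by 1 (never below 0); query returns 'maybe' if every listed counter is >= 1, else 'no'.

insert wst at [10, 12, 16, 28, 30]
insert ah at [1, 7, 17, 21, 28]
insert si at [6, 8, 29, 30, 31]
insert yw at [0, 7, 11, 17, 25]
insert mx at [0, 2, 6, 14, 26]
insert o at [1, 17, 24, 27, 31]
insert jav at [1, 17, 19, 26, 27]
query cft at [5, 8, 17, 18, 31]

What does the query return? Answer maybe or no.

Answer: no

Derivation:
Step 1: insert wst at [10, 12, 16, 28, 30] -> counters=[0,0,0,0,0,0,0,0,0,0,1,0,1,0,0,0,1,0,0,0,0,0,0,0,0,0,0,0,1,0,1,0]
Step 2: insert ah at [1, 7, 17, 21, 28] -> counters=[0,1,0,0,0,0,0,1,0,0,1,0,1,0,0,0,1,1,0,0,0,1,0,0,0,0,0,0,2,0,1,0]
Step 3: insert si at [6, 8, 29, 30, 31] -> counters=[0,1,0,0,0,0,1,1,1,0,1,0,1,0,0,0,1,1,0,0,0,1,0,0,0,0,0,0,2,1,2,1]
Step 4: insert yw at [0, 7, 11, 17, 25] -> counters=[1,1,0,0,0,0,1,2,1,0,1,1,1,0,0,0,1,2,0,0,0,1,0,0,0,1,0,0,2,1,2,1]
Step 5: insert mx at [0, 2, 6, 14, 26] -> counters=[2,1,1,0,0,0,2,2,1,0,1,1,1,0,1,0,1,2,0,0,0,1,0,0,0,1,1,0,2,1,2,1]
Step 6: insert o at [1, 17, 24, 27, 31] -> counters=[2,2,1,0,0,0,2,2,1,0,1,1,1,0,1,0,1,3,0,0,0,1,0,0,1,1,1,1,2,1,2,2]
Step 7: insert jav at [1, 17, 19, 26, 27] -> counters=[2,3,1,0,0,0,2,2,1,0,1,1,1,0,1,0,1,4,0,1,0,1,0,0,1,1,2,2,2,1,2,2]
Query cft: check counters[5]=0 counters[8]=1 counters[17]=4 counters[18]=0 counters[31]=2 -> no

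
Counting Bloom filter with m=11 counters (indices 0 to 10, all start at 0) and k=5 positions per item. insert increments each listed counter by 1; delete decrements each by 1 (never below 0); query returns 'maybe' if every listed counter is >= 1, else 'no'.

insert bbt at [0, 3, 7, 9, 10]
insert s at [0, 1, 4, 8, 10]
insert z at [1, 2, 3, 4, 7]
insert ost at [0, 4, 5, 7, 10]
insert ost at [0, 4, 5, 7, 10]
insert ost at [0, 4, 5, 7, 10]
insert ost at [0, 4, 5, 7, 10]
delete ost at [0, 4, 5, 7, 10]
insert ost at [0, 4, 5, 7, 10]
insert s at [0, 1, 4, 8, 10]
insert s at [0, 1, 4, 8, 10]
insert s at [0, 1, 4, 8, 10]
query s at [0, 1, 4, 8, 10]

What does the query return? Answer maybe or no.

Step 1: insert bbt at [0, 3, 7, 9, 10] -> counters=[1,0,0,1,0,0,0,1,0,1,1]
Step 2: insert s at [0, 1, 4, 8, 10] -> counters=[2,1,0,1,1,0,0,1,1,1,2]
Step 3: insert z at [1, 2, 3, 4, 7] -> counters=[2,2,1,2,2,0,0,2,1,1,2]
Step 4: insert ost at [0, 4, 5, 7, 10] -> counters=[3,2,1,2,3,1,0,3,1,1,3]
Step 5: insert ost at [0, 4, 5, 7, 10] -> counters=[4,2,1,2,4,2,0,4,1,1,4]
Step 6: insert ost at [0, 4, 5, 7, 10] -> counters=[5,2,1,2,5,3,0,5,1,1,5]
Step 7: insert ost at [0, 4, 5, 7, 10] -> counters=[6,2,1,2,6,4,0,6,1,1,6]
Step 8: delete ost at [0, 4, 5, 7, 10] -> counters=[5,2,1,2,5,3,0,5,1,1,5]
Step 9: insert ost at [0, 4, 5, 7, 10] -> counters=[6,2,1,2,6,4,0,6,1,1,6]
Step 10: insert s at [0, 1, 4, 8, 10] -> counters=[7,3,1,2,7,4,0,6,2,1,7]
Step 11: insert s at [0, 1, 4, 8, 10] -> counters=[8,4,1,2,8,4,0,6,3,1,8]
Step 12: insert s at [0, 1, 4, 8, 10] -> counters=[9,5,1,2,9,4,0,6,4,1,9]
Query s: check counters[0]=9 counters[1]=5 counters[4]=9 counters[8]=4 counters[10]=9 -> maybe

Answer: maybe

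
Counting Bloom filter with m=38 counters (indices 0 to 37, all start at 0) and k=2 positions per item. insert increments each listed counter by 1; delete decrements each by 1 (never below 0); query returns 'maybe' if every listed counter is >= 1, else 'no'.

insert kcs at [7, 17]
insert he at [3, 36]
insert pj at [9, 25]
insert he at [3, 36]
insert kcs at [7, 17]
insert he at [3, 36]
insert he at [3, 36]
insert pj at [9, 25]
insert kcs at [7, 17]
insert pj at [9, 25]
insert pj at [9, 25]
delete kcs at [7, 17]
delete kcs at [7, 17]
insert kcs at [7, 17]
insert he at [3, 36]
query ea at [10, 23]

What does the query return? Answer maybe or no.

Answer: no

Derivation:
Step 1: insert kcs at [7, 17] -> counters=[0,0,0,0,0,0,0,1,0,0,0,0,0,0,0,0,0,1,0,0,0,0,0,0,0,0,0,0,0,0,0,0,0,0,0,0,0,0]
Step 2: insert he at [3, 36] -> counters=[0,0,0,1,0,0,0,1,0,0,0,0,0,0,0,0,0,1,0,0,0,0,0,0,0,0,0,0,0,0,0,0,0,0,0,0,1,0]
Step 3: insert pj at [9, 25] -> counters=[0,0,0,1,0,0,0,1,0,1,0,0,0,0,0,0,0,1,0,0,0,0,0,0,0,1,0,0,0,0,0,0,0,0,0,0,1,0]
Step 4: insert he at [3, 36] -> counters=[0,0,0,2,0,0,0,1,0,1,0,0,0,0,0,0,0,1,0,0,0,0,0,0,0,1,0,0,0,0,0,0,0,0,0,0,2,0]
Step 5: insert kcs at [7, 17] -> counters=[0,0,0,2,0,0,0,2,0,1,0,0,0,0,0,0,0,2,0,0,0,0,0,0,0,1,0,0,0,0,0,0,0,0,0,0,2,0]
Step 6: insert he at [3, 36] -> counters=[0,0,0,3,0,0,0,2,0,1,0,0,0,0,0,0,0,2,0,0,0,0,0,0,0,1,0,0,0,0,0,0,0,0,0,0,3,0]
Step 7: insert he at [3, 36] -> counters=[0,0,0,4,0,0,0,2,0,1,0,0,0,0,0,0,0,2,0,0,0,0,0,0,0,1,0,0,0,0,0,0,0,0,0,0,4,0]
Step 8: insert pj at [9, 25] -> counters=[0,0,0,4,0,0,0,2,0,2,0,0,0,0,0,0,0,2,0,0,0,0,0,0,0,2,0,0,0,0,0,0,0,0,0,0,4,0]
Step 9: insert kcs at [7, 17] -> counters=[0,0,0,4,0,0,0,3,0,2,0,0,0,0,0,0,0,3,0,0,0,0,0,0,0,2,0,0,0,0,0,0,0,0,0,0,4,0]
Step 10: insert pj at [9, 25] -> counters=[0,0,0,4,0,0,0,3,0,3,0,0,0,0,0,0,0,3,0,0,0,0,0,0,0,3,0,0,0,0,0,0,0,0,0,0,4,0]
Step 11: insert pj at [9, 25] -> counters=[0,0,0,4,0,0,0,3,0,4,0,0,0,0,0,0,0,3,0,0,0,0,0,0,0,4,0,0,0,0,0,0,0,0,0,0,4,0]
Step 12: delete kcs at [7, 17] -> counters=[0,0,0,4,0,0,0,2,0,4,0,0,0,0,0,0,0,2,0,0,0,0,0,0,0,4,0,0,0,0,0,0,0,0,0,0,4,0]
Step 13: delete kcs at [7, 17] -> counters=[0,0,0,4,0,0,0,1,0,4,0,0,0,0,0,0,0,1,0,0,0,0,0,0,0,4,0,0,0,0,0,0,0,0,0,0,4,0]
Step 14: insert kcs at [7, 17] -> counters=[0,0,0,4,0,0,0,2,0,4,0,0,0,0,0,0,0,2,0,0,0,0,0,0,0,4,0,0,0,0,0,0,0,0,0,0,4,0]
Step 15: insert he at [3, 36] -> counters=[0,0,0,5,0,0,0,2,0,4,0,0,0,0,0,0,0,2,0,0,0,0,0,0,0,4,0,0,0,0,0,0,0,0,0,0,5,0]
Query ea: check counters[10]=0 counters[23]=0 -> no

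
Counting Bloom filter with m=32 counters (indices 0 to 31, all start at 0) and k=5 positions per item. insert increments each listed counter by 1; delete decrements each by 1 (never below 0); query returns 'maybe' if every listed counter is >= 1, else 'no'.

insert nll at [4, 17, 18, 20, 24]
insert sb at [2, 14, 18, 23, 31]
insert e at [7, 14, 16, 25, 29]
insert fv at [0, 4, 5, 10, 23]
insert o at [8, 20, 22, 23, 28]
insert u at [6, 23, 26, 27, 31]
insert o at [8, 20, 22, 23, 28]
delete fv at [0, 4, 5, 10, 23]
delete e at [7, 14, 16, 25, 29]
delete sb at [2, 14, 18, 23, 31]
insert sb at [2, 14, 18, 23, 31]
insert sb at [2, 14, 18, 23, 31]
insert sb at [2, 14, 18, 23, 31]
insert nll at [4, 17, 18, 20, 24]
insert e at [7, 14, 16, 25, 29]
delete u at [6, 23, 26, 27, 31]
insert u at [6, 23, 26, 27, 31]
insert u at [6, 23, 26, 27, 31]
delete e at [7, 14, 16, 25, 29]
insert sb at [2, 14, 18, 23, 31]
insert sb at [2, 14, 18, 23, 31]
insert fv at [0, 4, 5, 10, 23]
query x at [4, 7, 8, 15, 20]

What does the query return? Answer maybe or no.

Step 1: insert nll at [4, 17, 18, 20, 24] -> counters=[0,0,0,0,1,0,0,0,0,0,0,0,0,0,0,0,0,1,1,0,1,0,0,0,1,0,0,0,0,0,0,0]
Step 2: insert sb at [2, 14, 18, 23, 31] -> counters=[0,0,1,0,1,0,0,0,0,0,0,0,0,0,1,0,0,1,2,0,1,0,0,1,1,0,0,0,0,0,0,1]
Step 3: insert e at [7, 14, 16, 25, 29] -> counters=[0,0,1,0,1,0,0,1,0,0,0,0,0,0,2,0,1,1,2,0,1,0,0,1,1,1,0,0,0,1,0,1]
Step 4: insert fv at [0, 4, 5, 10, 23] -> counters=[1,0,1,0,2,1,0,1,0,0,1,0,0,0,2,0,1,1,2,0,1,0,0,2,1,1,0,0,0,1,0,1]
Step 5: insert o at [8, 20, 22, 23, 28] -> counters=[1,0,1,0,2,1,0,1,1,0,1,0,0,0,2,0,1,1,2,0,2,0,1,3,1,1,0,0,1,1,0,1]
Step 6: insert u at [6, 23, 26, 27, 31] -> counters=[1,0,1,0,2,1,1,1,1,0,1,0,0,0,2,0,1,1,2,0,2,0,1,4,1,1,1,1,1,1,0,2]
Step 7: insert o at [8, 20, 22, 23, 28] -> counters=[1,0,1,0,2,1,1,1,2,0,1,0,0,0,2,0,1,1,2,0,3,0,2,5,1,1,1,1,2,1,0,2]
Step 8: delete fv at [0, 4, 5, 10, 23] -> counters=[0,0,1,0,1,0,1,1,2,0,0,0,0,0,2,0,1,1,2,0,3,0,2,4,1,1,1,1,2,1,0,2]
Step 9: delete e at [7, 14, 16, 25, 29] -> counters=[0,0,1,0,1,0,1,0,2,0,0,0,0,0,1,0,0,1,2,0,3,0,2,4,1,0,1,1,2,0,0,2]
Step 10: delete sb at [2, 14, 18, 23, 31] -> counters=[0,0,0,0,1,0,1,0,2,0,0,0,0,0,0,0,0,1,1,0,3,0,2,3,1,0,1,1,2,0,0,1]
Step 11: insert sb at [2, 14, 18, 23, 31] -> counters=[0,0,1,0,1,0,1,0,2,0,0,0,0,0,1,0,0,1,2,0,3,0,2,4,1,0,1,1,2,0,0,2]
Step 12: insert sb at [2, 14, 18, 23, 31] -> counters=[0,0,2,0,1,0,1,0,2,0,0,0,0,0,2,0,0,1,3,0,3,0,2,5,1,0,1,1,2,0,0,3]
Step 13: insert sb at [2, 14, 18, 23, 31] -> counters=[0,0,3,0,1,0,1,0,2,0,0,0,0,0,3,0,0,1,4,0,3,0,2,6,1,0,1,1,2,0,0,4]
Step 14: insert nll at [4, 17, 18, 20, 24] -> counters=[0,0,3,0,2,0,1,0,2,0,0,0,0,0,3,0,0,2,5,0,4,0,2,6,2,0,1,1,2,0,0,4]
Step 15: insert e at [7, 14, 16, 25, 29] -> counters=[0,0,3,0,2,0,1,1,2,0,0,0,0,0,4,0,1,2,5,0,4,0,2,6,2,1,1,1,2,1,0,4]
Step 16: delete u at [6, 23, 26, 27, 31] -> counters=[0,0,3,0,2,0,0,1,2,0,0,0,0,0,4,0,1,2,5,0,4,0,2,5,2,1,0,0,2,1,0,3]
Step 17: insert u at [6, 23, 26, 27, 31] -> counters=[0,0,3,0,2,0,1,1,2,0,0,0,0,0,4,0,1,2,5,0,4,0,2,6,2,1,1,1,2,1,0,4]
Step 18: insert u at [6, 23, 26, 27, 31] -> counters=[0,0,3,0,2,0,2,1,2,0,0,0,0,0,4,0,1,2,5,0,4,0,2,7,2,1,2,2,2,1,0,5]
Step 19: delete e at [7, 14, 16, 25, 29] -> counters=[0,0,3,0,2,0,2,0,2,0,0,0,0,0,3,0,0,2,5,0,4,0,2,7,2,0,2,2,2,0,0,5]
Step 20: insert sb at [2, 14, 18, 23, 31] -> counters=[0,0,4,0,2,0,2,0,2,0,0,0,0,0,4,0,0,2,6,0,4,0,2,8,2,0,2,2,2,0,0,6]
Step 21: insert sb at [2, 14, 18, 23, 31] -> counters=[0,0,5,0,2,0,2,0,2,0,0,0,0,0,5,0,0,2,7,0,4,0,2,9,2,0,2,2,2,0,0,7]
Step 22: insert fv at [0, 4, 5, 10, 23] -> counters=[1,0,5,0,3,1,2,0,2,0,1,0,0,0,5,0,0,2,7,0,4,0,2,10,2,0,2,2,2,0,0,7]
Query x: check counters[4]=3 counters[7]=0 counters[8]=2 counters[15]=0 counters[20]=4 -> no

Answer: no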